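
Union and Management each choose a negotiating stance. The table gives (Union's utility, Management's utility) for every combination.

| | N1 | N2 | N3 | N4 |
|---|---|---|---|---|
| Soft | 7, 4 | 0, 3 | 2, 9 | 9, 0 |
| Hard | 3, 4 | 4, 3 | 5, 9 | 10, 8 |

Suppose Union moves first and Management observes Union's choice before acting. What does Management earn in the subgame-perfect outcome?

Backward induction with Union moving first.
- Soft: BR = N3, leader payoff 2.
- Hard: BR = N3, leader payoff 5.
Among 2, 5, the best is 5 at Hard. Subgame-perfect outcome: (Hard, N3) with payoffs (5, 9).

9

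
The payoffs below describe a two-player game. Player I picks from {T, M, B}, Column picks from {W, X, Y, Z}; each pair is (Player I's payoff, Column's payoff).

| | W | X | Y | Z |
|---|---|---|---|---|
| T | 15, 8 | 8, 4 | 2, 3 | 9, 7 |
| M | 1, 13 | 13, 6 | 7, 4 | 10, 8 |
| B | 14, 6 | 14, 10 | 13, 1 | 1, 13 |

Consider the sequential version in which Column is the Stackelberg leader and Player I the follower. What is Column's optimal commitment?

X

Player I best-responds to each possible Column move:
- W: Player I compares 15, 1, 14 and picks T; Column would get 8.
- X: Player I compares 8, 13, 14 and picks B; Column would get 10.
- Y: Player I compares 2, 7, 13 and picks B; Column would get 1.
- Z: Player I compares 9, 10, 1 and picks M; Column would get 8.
Column's induced payoffs are 8, 10, 1, 8, so Column commits to X. Subgame-perfect outcome: (B, X) with payoffs (14, 10).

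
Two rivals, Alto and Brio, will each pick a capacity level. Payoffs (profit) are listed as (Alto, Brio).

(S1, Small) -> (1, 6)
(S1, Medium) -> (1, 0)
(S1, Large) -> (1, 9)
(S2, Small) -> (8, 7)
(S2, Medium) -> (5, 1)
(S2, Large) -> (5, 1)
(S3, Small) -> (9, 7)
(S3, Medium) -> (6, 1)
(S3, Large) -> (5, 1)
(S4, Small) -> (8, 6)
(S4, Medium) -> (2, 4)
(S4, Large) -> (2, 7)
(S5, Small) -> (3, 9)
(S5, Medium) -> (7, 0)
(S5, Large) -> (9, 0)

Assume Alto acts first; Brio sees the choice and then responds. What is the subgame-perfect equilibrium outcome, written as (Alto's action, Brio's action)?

(S3, Small)

Solve by backward induction (Alto leads).
- S1: Brio compares 6, 0, 9 and picks Large; Alto would get 1.
- S2: Brio compares 7, 1, 1 and picks Small; Alto would get 8.
- S3: Brio compares 7, 1, 1 and picks Small; Alto would get 9.
- S4: Brio compares 6, 4, 7 and picks Large; Alto would get 2.
- S5: Brio compares 9, 0, 0 and picks Small; Alto would get 3.
Maximizing over 1, 8, 9, 2, 3, Alto chooses S3. Subgame-perfect outcome: (S3, Small) with payoffs (9, 7).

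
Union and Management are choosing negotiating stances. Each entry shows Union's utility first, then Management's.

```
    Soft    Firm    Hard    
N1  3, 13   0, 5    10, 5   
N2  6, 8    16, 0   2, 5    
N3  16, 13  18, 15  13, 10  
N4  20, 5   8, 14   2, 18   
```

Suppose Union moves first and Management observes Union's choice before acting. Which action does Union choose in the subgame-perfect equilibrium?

N3

Solve by backward induction (Union leads).
- N1: BR = Soft, leader payoff 3.
- N2: BR = Soft, leader payoff 6.
- N3: BR = Firm, leader payoff 18.
- N4: BR = Hard, leader payoff 2.
Union's induced payoffs are 3, 6, 18, 2, so Union commits to N3. Subgame-perfect outcome: (N3, Firm) with payoffs (18, 15).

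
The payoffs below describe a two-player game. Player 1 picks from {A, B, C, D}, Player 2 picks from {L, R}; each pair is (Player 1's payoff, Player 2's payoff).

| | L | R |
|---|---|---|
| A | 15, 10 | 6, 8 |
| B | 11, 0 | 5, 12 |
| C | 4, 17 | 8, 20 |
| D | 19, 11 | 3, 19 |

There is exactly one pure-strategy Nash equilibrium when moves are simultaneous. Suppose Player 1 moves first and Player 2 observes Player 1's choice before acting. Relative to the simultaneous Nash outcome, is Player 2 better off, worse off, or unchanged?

Solve by backward induction (Player 1 leads).
- A → Player 2 plays L (best of 10, 8); Player 1 gets 15.
- B → Player 2 plays R (best of 0, 12); Player 1 gets 5.
- C → Player 2 plays R (best of 17, 20); Player 1 gets 8.
- D → Player 2 plays R (best of 11, 19); Player 1 gets 3.
Maximizing over 15, 5, 8, 3, Player 1 chooses A. Subgame-perfect outcome: (A, L) with payoffs (15, 10).
Now find the simultaneous Nash equilibrium.
Player 1's best replies: L→D; R→C.
Player 2's best replies: A→L; B→R; C→R; D→R.
The unique mutual best reply is (C, R), giving (8, 20).
Player 2 earns 10 sequentially versus 20 at the Nash outcome: worse off.

worse off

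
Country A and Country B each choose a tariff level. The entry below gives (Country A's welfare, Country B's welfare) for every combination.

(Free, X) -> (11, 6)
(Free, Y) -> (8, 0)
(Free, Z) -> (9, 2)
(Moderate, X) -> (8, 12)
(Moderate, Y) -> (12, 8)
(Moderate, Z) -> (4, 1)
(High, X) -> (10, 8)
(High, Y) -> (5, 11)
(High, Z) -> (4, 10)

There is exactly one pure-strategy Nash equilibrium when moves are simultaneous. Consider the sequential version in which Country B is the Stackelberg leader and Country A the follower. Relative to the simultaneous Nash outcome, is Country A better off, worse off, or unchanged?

better off

Solve by backward induction (Country B leads).
- X: BR = Free, leader payoff 6.
- Y: BR = Moderate, leader payoff 8.
- Z: BR = Free, leader payoff 2.
Maximizing over 6, 8, 2, Country B chooses Y. Subgame-perfect outcome: (Moderate, Y) with payoffs (12, 8).
Now find the simultaneous Nash equilibrium.
Country A's best replies: X→Free; Y→Moderate; Z→Free.
Country B's best replies: Free→X; Moderate→X; High→Y.
Only (Free, X) has each player best-responding; Nash payoffs (11, 6).
Country A earns 12 sequentially versus 11 at the Nash outcome: better off.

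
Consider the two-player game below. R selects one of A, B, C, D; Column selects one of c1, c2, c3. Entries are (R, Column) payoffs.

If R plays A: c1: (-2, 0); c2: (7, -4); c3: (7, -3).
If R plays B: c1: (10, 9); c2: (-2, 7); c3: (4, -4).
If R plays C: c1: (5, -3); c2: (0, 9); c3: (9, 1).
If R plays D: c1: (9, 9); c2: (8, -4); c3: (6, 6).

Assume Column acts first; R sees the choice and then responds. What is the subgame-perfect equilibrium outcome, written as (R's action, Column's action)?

(B, c1)

Solve by backward induction (Column leads).
- c1 → R plays B (best of -2, 10, 5, 9); Column gets 9.
- c2 → R plays D (best of 7, -2, 0, 8); Column gets -4.
- c3 → R plays C (best of 7, 4, 9, 6); Column gets 1.
Maximizing over 9, -4, 1, Column chooses c1. Subgame-perfect outcome: (B, c1) with payoffs (10, 9).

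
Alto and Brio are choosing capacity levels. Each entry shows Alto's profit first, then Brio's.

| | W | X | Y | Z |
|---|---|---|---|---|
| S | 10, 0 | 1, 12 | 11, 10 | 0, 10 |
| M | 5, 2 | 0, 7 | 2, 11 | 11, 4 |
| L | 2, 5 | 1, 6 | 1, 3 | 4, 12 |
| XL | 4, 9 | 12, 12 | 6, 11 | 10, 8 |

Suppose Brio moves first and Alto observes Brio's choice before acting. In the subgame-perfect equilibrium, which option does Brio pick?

Backward induction with Brio moving first.
- W → Alto plays S (best of 10, 5, 2, 4); Brio gets 0.
- X → Alto plays XL (best of 1, 0, 1, 12); Brio gets 12.
- Y → Alto plays S (best of 11, 2, 1, 6); Brio gets 10.
- Z → Alto plays M (best of 0, 11, 4, 10); Brio gets 4.
Brio's induced payoffs are 0, 12, 10, 4, so Brio commits to X. Subgame-perfect outcome: (XL, X) with payoffs (12, 12).

X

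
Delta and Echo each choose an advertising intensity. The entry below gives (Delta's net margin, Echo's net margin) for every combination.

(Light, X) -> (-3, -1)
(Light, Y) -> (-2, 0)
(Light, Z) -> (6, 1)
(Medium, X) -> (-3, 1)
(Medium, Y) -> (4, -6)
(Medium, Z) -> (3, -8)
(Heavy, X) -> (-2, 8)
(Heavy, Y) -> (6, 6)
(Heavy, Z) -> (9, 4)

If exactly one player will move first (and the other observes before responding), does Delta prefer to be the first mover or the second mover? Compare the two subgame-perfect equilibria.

If Delta leads: Echo's best replies are Light→Z, Medium→X, Heavy→X; Delta's induced payoffs 6, -3, -2; outcome (Light, Z), payoffs (6, 1).
If Echo leads: Delta's best replies are X→Heavy, Y→Heavy, Z→Heavy; Echo's induced payoffs 8, 6, 4; outcome (Heavy, X), payoffs (-2, 8).
Delta gets 6 moving first and -2 moving second, so Delta prefers to move first.

first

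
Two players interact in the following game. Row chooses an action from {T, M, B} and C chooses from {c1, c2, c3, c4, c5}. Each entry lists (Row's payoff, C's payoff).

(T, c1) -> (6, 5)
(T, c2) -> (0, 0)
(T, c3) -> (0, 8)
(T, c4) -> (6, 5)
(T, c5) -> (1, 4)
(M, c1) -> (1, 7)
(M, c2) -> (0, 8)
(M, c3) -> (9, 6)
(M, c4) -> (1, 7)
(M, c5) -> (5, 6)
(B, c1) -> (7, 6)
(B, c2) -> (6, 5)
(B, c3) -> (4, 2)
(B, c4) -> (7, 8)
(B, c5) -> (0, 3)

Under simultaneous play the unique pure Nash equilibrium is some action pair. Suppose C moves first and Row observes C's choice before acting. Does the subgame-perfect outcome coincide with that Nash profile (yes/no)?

yes

Row best-responds to each possible C move:
- c1: BR = B, leader payoff 6.
- c2: BR = B, leader payoff 5.
- c3: BR = M, leader payoff 6.
- c4: BR = B, leader payoff 8.
- c5: BR = M, leader payoff 6.
C's induced payoffs are 6, 5, 6, 8, 6, so C commits to c4. Subgame-perfect outcome: (B, c4) with payoffs (7, 8).
For the simultaneous game, intersect best replies.
Row's best replies: c1→B; c2→B; c3→M; c4→B; c5→M.
C's best replies: T→c3; M→c2; B→c4.
The unique mutual best reply is (B, c4), giving (7, 8).
Sequential outcome (B, c4) coincides with the Nash profile (B, c4).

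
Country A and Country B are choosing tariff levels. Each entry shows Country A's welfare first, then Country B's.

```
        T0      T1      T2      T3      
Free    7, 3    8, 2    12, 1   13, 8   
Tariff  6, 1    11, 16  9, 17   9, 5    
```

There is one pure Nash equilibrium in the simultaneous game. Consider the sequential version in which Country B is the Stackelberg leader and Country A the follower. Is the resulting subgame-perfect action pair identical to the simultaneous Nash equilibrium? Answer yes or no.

Solve by backward induction (Country B leads).
- T0: BR = Free, leader payoff 3.
- T1: BR = Tariff, leader payoff 16.
- T2: BR = Free, leader payoff 1.
- T3: BR = Free, leader payoff 8.
Country B's induced payoffs are 3, 16, 1, 8, so Country B commits to T1. Subgame-perfect outcome: (Tariff, T1) with payoffs (11, 16).
Now find the simultaneous Nash equilibrium.
Country A's best replies: T0→Free; T1→Tariff; T2→Free; T3→Free.
Country B's best replies: Free→T3; Tariff→T2.
The unique mutual best reply is (Free, T3), giving (13, 8).
Sequential outcome (Tariff, T1) differs from the Nash profile (Free, T3).

no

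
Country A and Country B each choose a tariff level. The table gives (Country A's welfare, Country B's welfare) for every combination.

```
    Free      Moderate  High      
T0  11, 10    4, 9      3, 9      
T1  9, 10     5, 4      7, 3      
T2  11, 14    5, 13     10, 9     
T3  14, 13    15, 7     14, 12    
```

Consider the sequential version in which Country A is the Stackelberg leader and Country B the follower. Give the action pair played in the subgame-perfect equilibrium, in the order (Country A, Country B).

(T3, Free)

Backward induction with Country A moving first.
- T0: BR = Free, leader payoff 11.
- T1: BR = Free, leader payoff 9.
- T2: BR = Free, leader payoff 11.
- T3: BR = Free, leader payoff 14.
Country A's induced payoffs are 11, 9, 11, 14, so Country A commits to T3. Subgame-perfect outcome: (T3, Free) with payoffs (14, 13).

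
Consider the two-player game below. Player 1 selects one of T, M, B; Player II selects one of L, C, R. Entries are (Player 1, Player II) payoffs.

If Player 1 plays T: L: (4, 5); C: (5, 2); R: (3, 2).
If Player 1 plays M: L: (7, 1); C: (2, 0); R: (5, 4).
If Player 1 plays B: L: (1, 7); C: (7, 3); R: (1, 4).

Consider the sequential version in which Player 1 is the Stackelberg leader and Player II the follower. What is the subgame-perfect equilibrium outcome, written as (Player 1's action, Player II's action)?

(M, R)

Solve by backward induction (Player 1 leads).
- T → Player II plays L (best of 5, 2, 2); Player 1 gets 4.
- M → Player II plays R (best of 1, 0, 4); Player 1 gets 5.
- B → Player II plays L (best of 7, 3, 4); Player 1 gets 1.
Player 1's induced payoffs are 4, 5, 1, so Player 1 commits to M. Subgame-perfect outcome: (M, R) with payoffs (5, 4).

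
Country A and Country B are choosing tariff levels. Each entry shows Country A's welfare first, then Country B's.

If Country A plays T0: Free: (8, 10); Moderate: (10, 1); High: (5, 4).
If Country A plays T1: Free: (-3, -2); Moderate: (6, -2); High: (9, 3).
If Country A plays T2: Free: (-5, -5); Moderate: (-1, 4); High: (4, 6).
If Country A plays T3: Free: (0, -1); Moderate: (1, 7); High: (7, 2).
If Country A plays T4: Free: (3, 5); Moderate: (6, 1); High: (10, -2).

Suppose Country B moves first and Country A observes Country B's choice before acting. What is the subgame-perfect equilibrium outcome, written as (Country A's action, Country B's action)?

(T0, Free)

Solve by backward induction (Country B leads).
- Free: Country A compares 8, -3, -5, 0, 3 and picks T0; Country B would get 10.
- Moderate: Country A compares 10, 6, -1, 1, 6 and picks T0; Country B would get 1.
- High: Country A compares 5, 9, 4, 7, 10 and picks T4; Country B would get -2.
Country B's induced payoffs are 10, 1, -2, so Country B commits to Free. Subgame-perfect outcome: (T0, Free) with payoffs (8, 10).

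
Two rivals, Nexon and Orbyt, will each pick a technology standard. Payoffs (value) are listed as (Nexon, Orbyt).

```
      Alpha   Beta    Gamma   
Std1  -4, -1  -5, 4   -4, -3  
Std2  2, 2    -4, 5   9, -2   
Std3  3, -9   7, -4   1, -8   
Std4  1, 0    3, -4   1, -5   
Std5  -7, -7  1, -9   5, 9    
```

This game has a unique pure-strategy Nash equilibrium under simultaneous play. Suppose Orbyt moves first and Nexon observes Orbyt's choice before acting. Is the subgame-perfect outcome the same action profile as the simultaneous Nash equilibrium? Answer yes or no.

no

Backward induction with Orbyt moving first.
- Alpha → Nexon plays Std3 (best of -4, 2, 3, 1, -7); Orbyt gets -9.
- Beta → Nexon plays Std3 (best of -5, -4, 7, 3, 1); Orbyt gets -4.
- Gamma → Nexon plays Std2 (best of -4, 9, 1, 1, 5); Orbyt gets -2.
Maximizing over -9, -4, -2, Orbyt chooses Gamma. Subgame-perfect outcome: (Std2, Gamma) with payoffs (9, -2).
Under simultaneous play:
Nexon's best replies: Alpha→Std3; Beta→Std3; Gamma→Std2.
Orbyt's best replies: Std1→Beta; Std2→Beta; Std3→Beta; Std4→Alpha; Std5→Gamma.
Only (Std3, Beta) has each player best-responding; Nash payoffs (7, -4).
Sequential outcome (Std2, Gamma) differs from the Nash profile (Std3, Beta).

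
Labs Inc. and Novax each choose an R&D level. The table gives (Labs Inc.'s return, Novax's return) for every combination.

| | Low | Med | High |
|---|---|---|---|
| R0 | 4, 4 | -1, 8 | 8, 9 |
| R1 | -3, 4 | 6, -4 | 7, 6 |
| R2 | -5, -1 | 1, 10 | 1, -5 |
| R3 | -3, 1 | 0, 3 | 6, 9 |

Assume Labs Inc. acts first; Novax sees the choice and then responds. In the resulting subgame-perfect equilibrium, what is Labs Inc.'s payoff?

8

Work backward from Novax's decision.
- R0: BR = High, leader payoff 8.
- R1: BR = High, leader payoff 7.
- R2: BR = Med, leader payoff 1.
- R3: BR = High, leader payoff 6.
Maximizing over 8, 7, 1, 6, Labs Inc. chooses R0. Subgame-perfect outcome: (R0, High) with payoffs (8, 9).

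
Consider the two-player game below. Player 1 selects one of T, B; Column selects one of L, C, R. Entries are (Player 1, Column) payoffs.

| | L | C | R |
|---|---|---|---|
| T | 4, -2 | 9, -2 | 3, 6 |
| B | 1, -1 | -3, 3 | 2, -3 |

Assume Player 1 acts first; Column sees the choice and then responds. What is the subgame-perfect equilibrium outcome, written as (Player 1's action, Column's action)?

Column best-responds to each possible Player 1 move:
- T: Column compares -2, -2, 6 and picks R; Player 1 would get 3.
- B: Column compares -1, 3, -3 and picks C; Player 1 would get -3.
Among 3, -3, the best is 3 at T. Subgame-perfect outcome: (T, R) with payoffs (3, 6).

(T, R)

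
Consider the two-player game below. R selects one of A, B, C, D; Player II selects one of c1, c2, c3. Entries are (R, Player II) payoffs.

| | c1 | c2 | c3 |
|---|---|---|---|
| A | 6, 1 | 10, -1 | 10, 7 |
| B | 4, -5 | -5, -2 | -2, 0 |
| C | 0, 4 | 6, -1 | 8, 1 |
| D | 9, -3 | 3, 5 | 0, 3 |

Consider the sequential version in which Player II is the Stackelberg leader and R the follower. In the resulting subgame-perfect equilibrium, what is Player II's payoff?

7

Backward induction with Player II moving first.
- c1: R compares 6, 4, 0, 9 and picks D; Player II would get -3.
- c2: R compares 10, -5, 6, 3 and picks A; Player II would get -1.
- c3: R compares 10, -2, 8, 0 and picks A; Player II would get 7.
Player II's induced payoffs are -3, -1, 7, so Player II commits to c3. Subgame-perfect outcome: (A, c3) with payoffs (10, 7).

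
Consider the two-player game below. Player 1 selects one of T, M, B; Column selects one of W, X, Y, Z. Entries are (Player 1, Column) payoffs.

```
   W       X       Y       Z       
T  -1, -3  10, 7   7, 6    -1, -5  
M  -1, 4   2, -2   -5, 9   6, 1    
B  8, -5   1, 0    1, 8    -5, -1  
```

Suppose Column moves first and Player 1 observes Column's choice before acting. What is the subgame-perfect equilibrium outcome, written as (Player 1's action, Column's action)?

(T, X)

Work backward from Player 1's decision.
- W: BR = B, leader payoff -5.
- X: BR = T, leader payoff 7.
- Y: BR = T, leader payoff 6.
- Z: BR = M, leader payoff 1.
Maximizing over -5, 7, 6, 1, Column chooses X. Subgame-perfect outcome: (T, X) with payoffs (10, 7).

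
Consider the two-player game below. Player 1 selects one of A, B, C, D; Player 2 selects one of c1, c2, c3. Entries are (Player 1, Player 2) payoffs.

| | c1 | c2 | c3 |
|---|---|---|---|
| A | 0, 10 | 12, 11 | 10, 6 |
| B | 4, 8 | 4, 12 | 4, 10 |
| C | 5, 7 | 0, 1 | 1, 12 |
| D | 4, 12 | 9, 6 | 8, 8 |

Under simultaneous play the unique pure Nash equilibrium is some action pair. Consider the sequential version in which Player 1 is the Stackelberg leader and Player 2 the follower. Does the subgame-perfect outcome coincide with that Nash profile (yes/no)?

Solve by backward induction (Player 1 leads).
- A → Player 2 plays c2 (best of 10, 11, 6); Player 1 gets 12.
- B → Player 2 plays c2 (best of 8, 12, 10); Player 1 gets 4.
- C → Player 2 plays c3 (best of 7, 1, 12); Player 1 gets 1.
- D → Player 2 plays c1 (best of 12, 6, 8); Player 1 gets 4.
Player 1's induced payoffs are 12, 4, 1, 4, so Player 1 commits to A. Subgame-perfect outcome: (A, c2) with payoffs (12, 11).
Now find the simultaneous Nash equilibrium.
Player 1's best replies: c1→C; c2→A; c3→A.
Player 2's best replies: A→c2; B→c2; C→c3; D→c1.
Only (A, c2) has each player best-responding; Nash payoffs (12, 11).
Sequential outcome (A, c2) coincides with the Nash profile (A, c2).

yes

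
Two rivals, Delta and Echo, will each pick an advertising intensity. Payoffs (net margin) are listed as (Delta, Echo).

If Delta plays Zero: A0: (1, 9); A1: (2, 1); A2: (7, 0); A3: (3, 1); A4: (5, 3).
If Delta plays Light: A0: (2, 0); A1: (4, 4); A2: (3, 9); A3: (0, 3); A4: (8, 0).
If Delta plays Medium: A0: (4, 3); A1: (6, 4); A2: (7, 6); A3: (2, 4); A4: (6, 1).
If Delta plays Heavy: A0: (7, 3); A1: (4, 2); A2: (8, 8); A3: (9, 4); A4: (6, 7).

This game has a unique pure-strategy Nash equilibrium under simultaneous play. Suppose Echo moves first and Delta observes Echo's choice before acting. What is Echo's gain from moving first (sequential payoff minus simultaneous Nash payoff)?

0

Backward induction with Echo moving first.
- A0: BR = Heavy, leader payoff 3.
- A1: BR = Medium, leader payoff 4.
- A2: BR = Heavy, leader payoff 8.
- A3: BR = Heavy, leader payoff 4.
- A4: BR = Light, leader payoff 0.
Echo's induced payoffs are 3, 4, 8, 4, 0, so Echo commits to A2. Subgame-perfect outcome: (Heavy, A2) with payoffs (8, 8).
Under simultaneous play:
Delta's best replies: A0→Heavy; A1→Medium; A2→Heavy; A3→Heavy; A4→Light.
Echo's best replies: Zero→A0; Light→A2; Medium→A2; Heavy→A2.
The unique mutual best reply is (Heavy, A2), giving (8, 8).
Echo's commitment gain: 8 − 8 = 0.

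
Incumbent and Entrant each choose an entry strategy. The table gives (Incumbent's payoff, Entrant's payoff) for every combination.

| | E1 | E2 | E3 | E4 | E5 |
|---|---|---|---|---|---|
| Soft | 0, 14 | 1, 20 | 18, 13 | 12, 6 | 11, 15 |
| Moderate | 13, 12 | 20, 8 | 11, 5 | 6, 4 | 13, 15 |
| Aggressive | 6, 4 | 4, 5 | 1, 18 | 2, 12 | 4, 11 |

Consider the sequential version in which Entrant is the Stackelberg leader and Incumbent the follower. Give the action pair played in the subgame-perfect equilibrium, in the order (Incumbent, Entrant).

Incumbent best-responds to each possible Entrant move:
- E1: Incumbent compares 0, 13, 6 and picks Moderate; Entrant would get 12.
- E2: Incumbent compares 1, 20, 4 and picks Moderate; Entrant would get 8.
- E3: Incumbent compares 18, 11, 1 and picks Soft; Entrant would get 13.
- E4: Incumbent compares 12, 6, 2 and picks Soft; Entrant would get 6.
- E5: Incumbent compares 11, 13, 4 and picks Moderate; Entrant would get 15.
Entrant's induced payoffs are 12, 8, 13, 6, 15, so Entrant commits to E5. Subgame-perfect outcome: (Moderate, E5) with payoffs (13, 15).

(Moderate, E5)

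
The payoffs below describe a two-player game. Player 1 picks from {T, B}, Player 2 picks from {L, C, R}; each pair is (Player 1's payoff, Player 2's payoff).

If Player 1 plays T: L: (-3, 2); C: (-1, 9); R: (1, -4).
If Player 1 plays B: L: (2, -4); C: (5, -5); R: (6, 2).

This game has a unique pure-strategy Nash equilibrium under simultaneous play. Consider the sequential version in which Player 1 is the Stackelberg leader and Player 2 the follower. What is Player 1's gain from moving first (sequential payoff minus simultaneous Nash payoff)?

Work backward from Player 2's decision.
- T: BR = C, leader payoff -1.
- B: BR = R, leader payoff 6.
Maximizing over -1, 6, Player 1 chooses B. Subgame-perfect outcome: (B, R) with payoffs (6, 2).
Now find the simultaneous Nash equilibrium.
Player 1's best replies: L→B; C→B; R→B.
Player 2's best replies: T→C; B→R.
Only (B, R) has each player best-responding; Nash payoffs (6, 2).
Player 1's commitment gain: 6 − 6 = 0.

0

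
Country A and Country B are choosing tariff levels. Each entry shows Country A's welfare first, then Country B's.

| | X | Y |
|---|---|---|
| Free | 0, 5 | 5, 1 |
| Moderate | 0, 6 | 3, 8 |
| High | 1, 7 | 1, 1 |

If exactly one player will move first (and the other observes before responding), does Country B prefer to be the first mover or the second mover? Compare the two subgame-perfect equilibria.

second

If Country A leads: Country B's best replies are Free→X, Moderate→Y, High→X; Country A's induced payoffs 0, 3, 1; outcome (Moderate, Y), payoffs (3, 8).
If Country B leads: Country A's best replies are X→High, Y→Free; Country B's induced payoffs 7, 1; outcome (High, X), payoffs (1, 7).
Country B gets 7 moving first and 8 moving second, so Country B prefers to move second.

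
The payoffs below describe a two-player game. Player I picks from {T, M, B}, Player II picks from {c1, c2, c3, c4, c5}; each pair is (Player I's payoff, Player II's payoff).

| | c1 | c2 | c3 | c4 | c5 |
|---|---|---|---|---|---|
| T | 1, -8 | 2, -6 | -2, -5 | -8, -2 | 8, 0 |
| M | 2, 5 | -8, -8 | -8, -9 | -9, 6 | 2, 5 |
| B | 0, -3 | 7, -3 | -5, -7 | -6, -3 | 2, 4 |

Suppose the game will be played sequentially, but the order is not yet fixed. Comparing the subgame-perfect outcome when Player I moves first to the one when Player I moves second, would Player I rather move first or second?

first

If Player I leads: Player II's best replies are T→c5, M→c4, B→c5; Player I's induced payoffs 8, -9, 2; outcome (T, c5), payoffs (8, 0).
If Player II leads: Player I's best replies are c1→M, c2→B, c3→T, c4→B, c5→T; Player II's induced payoffs 5, -3, -5, -3, 0; outcome (M, c1), payoffs (2, 5).
Player I gets 8 moving first and 2 moving second, so Player I prefers to move first.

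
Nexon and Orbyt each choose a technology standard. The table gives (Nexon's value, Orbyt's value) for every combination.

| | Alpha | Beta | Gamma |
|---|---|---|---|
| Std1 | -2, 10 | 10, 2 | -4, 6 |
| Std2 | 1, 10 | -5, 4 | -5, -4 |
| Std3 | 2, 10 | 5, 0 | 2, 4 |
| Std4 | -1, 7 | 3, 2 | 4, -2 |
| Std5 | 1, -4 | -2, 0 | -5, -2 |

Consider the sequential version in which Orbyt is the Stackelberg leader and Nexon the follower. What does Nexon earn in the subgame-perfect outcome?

2

Solve by backward induction (Orbyt leads).
- Alpha: Nexon compares -2, 1, 2, -1, 1 and picks Std3; Orbyt would get 10.
- Beta: Nexon compares 10, -5, 5, 3, -2 and picks Std1; Orbyt would get 2.
- Gamma: Nexon compares -4, -5, 2, 4, -5 and picks Std4; Orbyt would get -2.
Among 10, 2, -2, the best is 10 at Alpha. Subgame-perfect outcome: (Std3, Alpha) with payoffs (2, 10).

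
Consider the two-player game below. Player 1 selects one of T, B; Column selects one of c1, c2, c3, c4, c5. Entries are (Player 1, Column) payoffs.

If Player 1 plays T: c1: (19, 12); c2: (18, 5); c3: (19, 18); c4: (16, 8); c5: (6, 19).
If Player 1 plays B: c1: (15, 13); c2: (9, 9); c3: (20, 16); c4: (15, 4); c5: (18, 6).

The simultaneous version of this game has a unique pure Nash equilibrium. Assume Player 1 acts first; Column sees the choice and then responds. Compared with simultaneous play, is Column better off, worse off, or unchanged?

Solve by backward induction (Player 1 leads).
- T: BR = c5, leader payoff 6.
- B: BR = c3, leader payoff 20.
Among 6, 20, the best is 20 at B. Subgame-perfect outcome: (B, c3) with payoffs (20, 16).
Under simultaneous play:
Player 1's best replies: c1→T; c2→T; c3→B; c4→T; c5→B.
Column's best replies: T→c5; B→c3.
Only (B, c3) has each player best-responding; Nash payoffs (20, 16).
Column earns 16 sequentially versus 16 at the Nash outcome: unchanged.

unchanged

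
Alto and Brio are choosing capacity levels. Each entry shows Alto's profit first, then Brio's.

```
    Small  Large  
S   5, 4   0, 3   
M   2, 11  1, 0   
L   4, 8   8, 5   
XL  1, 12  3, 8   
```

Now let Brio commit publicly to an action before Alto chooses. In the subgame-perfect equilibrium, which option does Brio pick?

Backward induction with Brio moving first.
- Small → Alto plays S (best of 5, 2, 4, 1); Brio gets 4.
- Large → Alto plays L (best of 0, 1, 8, 3); Brio gets 5.
Maximizing over 4, 5, Brio chooses Large. Subgame-perfect outcome: (L, Large) with payoffs (8, 5).

Large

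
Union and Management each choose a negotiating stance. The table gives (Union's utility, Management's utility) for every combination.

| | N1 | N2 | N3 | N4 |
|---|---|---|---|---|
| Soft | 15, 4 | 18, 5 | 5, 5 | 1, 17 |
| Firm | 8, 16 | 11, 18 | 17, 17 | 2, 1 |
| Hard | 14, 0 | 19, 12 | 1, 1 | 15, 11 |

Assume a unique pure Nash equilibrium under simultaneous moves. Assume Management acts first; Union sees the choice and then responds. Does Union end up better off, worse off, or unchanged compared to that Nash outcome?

worse off

Solve by backward induction (Management leads).
- N1: Union compares 15, 8, 14 and picks Soft; Management would get 4.
- N2: Union compares 18, 11, 19 and picks Hard; Management would get 12.
- N3: Union compares 5, 17, 1 and picks Firm; Management would get 17.
- N4: Union compares 1, 2, 15 and picks Hard; Management would get 11.
Among 4, 12, 17, 11, the best is 17 at N3. Subgame-perfect outcome: (Firm, N3) with payoffs (17, 17).
Now find the simultaneous Nash equilibrium.
Union's best replies: N1→Soft; N2→Hard; N3→Firm; N4→Hard.
Management's best replies: Soft→N4; Firm→N2; Hard→N2.
Only (Hard, N2) has each player best-responding; Nash payoffs (19, 12).
Union earns 17 sequentially versus 19 at the Nash outcome: worse off.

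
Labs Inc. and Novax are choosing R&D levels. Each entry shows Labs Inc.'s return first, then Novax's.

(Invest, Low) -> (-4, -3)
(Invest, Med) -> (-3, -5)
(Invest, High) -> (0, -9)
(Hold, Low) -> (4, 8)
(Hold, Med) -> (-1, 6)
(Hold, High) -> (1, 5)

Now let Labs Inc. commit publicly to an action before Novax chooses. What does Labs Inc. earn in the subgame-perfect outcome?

Solve by backward induction (Labs Inc. leads).
- Invest → Novax plays Low (best of -3, -5, -9); Labs Inc. gets -4.
- Hold → Novax plays Low (best of 8, 6, 5); Labs Inc. gets 4.
Among -4, 4, the best is 4 at Hold. Subgame-perfect outcome: (Hold, Low) with payoffs (4, 8).

4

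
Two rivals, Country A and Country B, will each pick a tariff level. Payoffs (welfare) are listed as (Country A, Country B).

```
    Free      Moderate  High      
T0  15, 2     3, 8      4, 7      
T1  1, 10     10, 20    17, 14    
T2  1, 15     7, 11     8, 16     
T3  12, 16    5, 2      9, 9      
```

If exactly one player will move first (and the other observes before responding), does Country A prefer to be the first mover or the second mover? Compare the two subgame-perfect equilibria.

first

If Country A leads: Country B's best replies are T0→Moderate, T1→Moderate, T2→High, T3→Free; Country A's induced payoffs 3, 10, 8, 12; outcome (T3, Free), payoffs (12, 16).
If Country B leads: Country A's best replies are Free→T0, Moderate→T1, High→T1; Country B's induced payoffs 2, 20, 14; outcome (T1, Moderate), payoffs (10, 20).
Country A gets 12 moving first and 10 moving second, so Country A prefers to move first.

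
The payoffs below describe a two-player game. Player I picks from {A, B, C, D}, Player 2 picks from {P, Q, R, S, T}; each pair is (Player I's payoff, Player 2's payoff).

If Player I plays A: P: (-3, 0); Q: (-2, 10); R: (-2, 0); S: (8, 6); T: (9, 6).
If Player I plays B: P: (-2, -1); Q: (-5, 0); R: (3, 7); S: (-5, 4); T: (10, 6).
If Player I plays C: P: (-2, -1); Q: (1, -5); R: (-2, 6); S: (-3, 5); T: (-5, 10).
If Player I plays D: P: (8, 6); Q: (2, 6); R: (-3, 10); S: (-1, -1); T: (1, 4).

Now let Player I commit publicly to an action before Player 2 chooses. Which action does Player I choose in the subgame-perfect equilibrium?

Player 2 best-responds to each possible Player I move:
- A: Player 2 compares 0, 10, 0, 6, 6 and picks Q; Player I would get -2.
- B: Player 2 compares -1, 0, 7, 4, 6 and picks R; Player I would get 3.
- C: Player 2 compares -1, -5, 6, 5, 10 and picks T; Player I would get -5.
- D: Player 2 compares 6, 6, 10, -1, 4 and picks R; Player I would get -3.
Player I's induced payoffs are -2, 3, -5, -3, so Player I commits to B. Subgame-perfect outcome: (B, R) with payoffs (3, 7).

B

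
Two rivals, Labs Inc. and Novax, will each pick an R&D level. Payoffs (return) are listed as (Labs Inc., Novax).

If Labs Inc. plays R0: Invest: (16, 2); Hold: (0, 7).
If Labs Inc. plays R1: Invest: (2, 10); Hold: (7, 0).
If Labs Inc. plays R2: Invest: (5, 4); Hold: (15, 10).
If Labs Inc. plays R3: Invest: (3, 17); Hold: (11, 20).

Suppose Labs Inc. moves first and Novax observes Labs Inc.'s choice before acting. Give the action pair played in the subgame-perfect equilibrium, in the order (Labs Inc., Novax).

(R2, Hold)

Backward induction with Labs Inc. moving first.
- R0: Novax compares 2, 7 and picks Hold; Labs Inc. would get 0.
- R1: Novax compares 10, 0 and picks Invest; Labs Inc. would get 2.
- R2: Novax compares 4, 10 and picks Hold; Labs Inc. would get 15.
- R3: Novax compares 17, 20 and picks Hold; Labs Inc. would get 11.
Maximizing over 0, 2, 15, 11, Labs Inc. chooses R2. Subgame-perfect outcome: (R2, Hold) with payoffs (15, 10).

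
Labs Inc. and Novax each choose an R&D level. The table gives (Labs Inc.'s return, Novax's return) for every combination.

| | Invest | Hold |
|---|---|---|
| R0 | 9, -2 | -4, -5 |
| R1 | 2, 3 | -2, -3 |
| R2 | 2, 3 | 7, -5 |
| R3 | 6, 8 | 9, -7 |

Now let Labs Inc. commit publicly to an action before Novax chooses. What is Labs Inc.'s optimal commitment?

Backward induction with Labs Inc. moving first.
- R0: Novax compares -2, -5 and picks Invest; Labs Inc. would get 9.
- R1: Novax compares 3, -3 and picks Invest; Labs Inc. would get 2.
- R2: Novax compares 3, -5 and picks Invest; Labs Inc. would get 2.
- R3: Novax compares 8, -7 and picks Invest; Labs Inc. would get 6.
Maximizing over 9, 2, 2, 6, Labs Inc. chooses R0. Subgame-perfect outcome: (R0, Invest) with payoffs (9, -2).

R0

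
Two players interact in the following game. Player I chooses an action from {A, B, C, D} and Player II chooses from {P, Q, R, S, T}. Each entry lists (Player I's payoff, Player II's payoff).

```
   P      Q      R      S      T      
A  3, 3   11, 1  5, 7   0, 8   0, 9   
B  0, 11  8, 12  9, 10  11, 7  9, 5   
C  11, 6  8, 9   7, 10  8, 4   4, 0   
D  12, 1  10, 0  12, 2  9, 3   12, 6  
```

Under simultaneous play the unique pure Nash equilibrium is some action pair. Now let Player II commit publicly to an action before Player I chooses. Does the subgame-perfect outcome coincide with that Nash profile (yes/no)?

no

Solve by backward induction (Player II leads).
- P → Player I plays D (best of 3, 0, 11, 12); Player II gets 1.
- Q → Player I plays A (best of 11, 8, 8, 10); Player II gets 1.
- R → Player I plays D (best of 5, 9, 7, 12); Player II gets 2.
- S → Player I plays B (best of 0, 11, 8, 9); Player II gets 7.
- T → Player I plays D (best of 0, 9, 4, 12); Player II gets 6.
Among 1, 1, 2, 7, 6, the best is 7 at S. Subgame-perfect outcome: (B, S) with payoffs (11, 7).
For the simultaneous game, intersect best replies.
Player I's best replies: P→D; Q→A; R→D; S→B; T→D.
Player II's best replies: A→T; B→Q; C→R; D→T.
The unique mutual best reply is (D, T), giving (12, 6).
Sequential outcome (B, S) differs from the Nash profile (D, T).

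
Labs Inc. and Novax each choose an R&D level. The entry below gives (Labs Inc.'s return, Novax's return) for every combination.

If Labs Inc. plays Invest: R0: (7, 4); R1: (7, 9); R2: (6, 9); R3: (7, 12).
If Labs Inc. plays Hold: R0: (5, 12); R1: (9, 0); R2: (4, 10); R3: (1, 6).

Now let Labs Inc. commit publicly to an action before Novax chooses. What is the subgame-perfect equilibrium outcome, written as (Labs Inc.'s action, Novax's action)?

(Invest, R3)

Solve by backward induction (Labs Inc. leads).
- Invest: Novax compares 4, 9, 9, 12 and picks R3; Labs Inc. would get 7.
- Hold: Novax compares 12, 0, 10, 6 and picks R0; Labs Inc. would get 5.
Among 7, 5, the best is 7 at Invest. Subgame-perfect outcome: (Invest, R3) with payoffs (7, 12).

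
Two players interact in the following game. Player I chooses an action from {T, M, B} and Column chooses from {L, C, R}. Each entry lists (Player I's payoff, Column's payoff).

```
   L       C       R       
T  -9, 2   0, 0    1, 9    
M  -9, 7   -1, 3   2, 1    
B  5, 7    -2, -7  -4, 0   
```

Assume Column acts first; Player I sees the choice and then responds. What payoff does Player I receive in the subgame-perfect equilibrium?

Backward induction with Column moving first.
- L → Player I plays B (best of -9, -9, 5); Column gets 7.
- C → Player I plays T (best of 0, -1, -2); Column gets 0.
- R → Player I plays M (best of 1, 2, -4); Column gets 1.
Maximizing over 7, 0, 1, Column chooses L. Subgame-perfect outcome: (B, L) with payoffs (5, 7).

5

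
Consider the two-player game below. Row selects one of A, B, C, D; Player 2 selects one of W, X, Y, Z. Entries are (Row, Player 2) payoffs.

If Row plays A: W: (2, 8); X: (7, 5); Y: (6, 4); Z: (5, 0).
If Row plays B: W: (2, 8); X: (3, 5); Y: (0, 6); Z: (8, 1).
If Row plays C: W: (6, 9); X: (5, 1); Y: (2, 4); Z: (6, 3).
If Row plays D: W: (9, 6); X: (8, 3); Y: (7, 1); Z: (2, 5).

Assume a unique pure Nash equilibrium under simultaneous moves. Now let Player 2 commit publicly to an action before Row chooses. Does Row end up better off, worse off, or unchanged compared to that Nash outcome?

Row best-responds to each possible Player 2 move:
- W: BR = D, leader payoff 6.
- X: BR = D, leader payoff 3.
- Y: BR = D, leader payoff 1.
- Z: BR = B, leader payoff 1.
Player 2's induced payoffs are 6, 3, 1, 1, so Player 2 commits to W. Subgame-perfect outcome: (D, W) with payoffs (9, 6).
For the simultaneous game, intersect best replies.
Row's best replies: W→D; X→D; Y→D; Z→B.
Player 2's best replies: A→W; B→W; C→W; D→W.
The unique mutual best reply is (D, W), giving (9, 6).
Row earns 9 sequentially versus 9 at the Nash outcome: unchanged.

unchanged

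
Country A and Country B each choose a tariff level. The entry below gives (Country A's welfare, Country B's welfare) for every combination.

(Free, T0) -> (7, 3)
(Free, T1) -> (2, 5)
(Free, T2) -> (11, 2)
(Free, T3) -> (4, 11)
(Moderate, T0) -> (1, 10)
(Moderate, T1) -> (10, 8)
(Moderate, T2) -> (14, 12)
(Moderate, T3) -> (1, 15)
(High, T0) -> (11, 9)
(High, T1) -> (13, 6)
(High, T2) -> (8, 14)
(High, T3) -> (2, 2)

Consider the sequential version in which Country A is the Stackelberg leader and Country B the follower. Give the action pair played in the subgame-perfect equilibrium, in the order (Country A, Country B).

Country B best-responds to each possible Country A move:
- Free: Country B compares 3, 5, 2, 11 and picks T3; Country A would get 4.
- Moderate: Country B compares 10, 8, 12, 15 and picks T3; Country A would get 1.
- High: Country B compares 9, 6, 14, 2 and picks T2; Country A would get 8.
Among 4, 1, 8, the best is 8 at High. Subgame-perfect outcome: (High, T2) with payoffs (8, 14).

(High, T2)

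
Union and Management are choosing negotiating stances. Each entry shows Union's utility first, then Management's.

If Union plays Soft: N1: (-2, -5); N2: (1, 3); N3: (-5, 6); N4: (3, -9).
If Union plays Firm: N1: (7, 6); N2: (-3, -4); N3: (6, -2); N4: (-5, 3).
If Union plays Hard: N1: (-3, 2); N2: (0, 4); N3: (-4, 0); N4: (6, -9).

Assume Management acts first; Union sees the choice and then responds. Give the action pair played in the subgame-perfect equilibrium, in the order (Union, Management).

Solve by backward induction (Management leads).
- N1: Union compares -2, 7, -3 and picks Firm; Management would get 6.
- N2: Union compares 1, -3, 0 and picks Soft; Management would get 3.
- N3: Union compares -5, 6, -4 and picks Firm; Management would get -2.
- N4: Union compares 3, -5, 6 and picks Hard; Management would get -9.
Maximizing over 6, 3, -2, -9, Management chooses N1. Subgame-perfect outcome: (Firm, N1) with payoffs (7, 6).

(Firm, N1)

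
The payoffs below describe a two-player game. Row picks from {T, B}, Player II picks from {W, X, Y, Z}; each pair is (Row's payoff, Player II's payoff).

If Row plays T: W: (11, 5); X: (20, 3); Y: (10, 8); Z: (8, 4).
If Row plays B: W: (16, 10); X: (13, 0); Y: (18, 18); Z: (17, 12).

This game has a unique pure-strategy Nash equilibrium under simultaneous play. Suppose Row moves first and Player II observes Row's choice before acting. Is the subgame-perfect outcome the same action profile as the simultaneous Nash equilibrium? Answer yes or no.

yes

Solve by backward induction (Row leads).
- T → Player II plays Y (best of 5, 3, 8, 4); Row gets 10.
- B → Player II plays Y (best of 10, 0, 18, 12); Row gets 18.
Among 10, 18, the best is 18 at B. Subgame-perfect outcome: (B, Y) with payoffs (18, 18).
Now find the simultaneous Nash equilibrium.
Row's best replies: W→B; X→T; Y→B; Z→B.
Player II's best replies: T→Y; B→Y.
The unique mutual best reply is (B, Y), giving (18, 18).
Sequential outcome (B, Y) coincides with the Nash profile (B, Y).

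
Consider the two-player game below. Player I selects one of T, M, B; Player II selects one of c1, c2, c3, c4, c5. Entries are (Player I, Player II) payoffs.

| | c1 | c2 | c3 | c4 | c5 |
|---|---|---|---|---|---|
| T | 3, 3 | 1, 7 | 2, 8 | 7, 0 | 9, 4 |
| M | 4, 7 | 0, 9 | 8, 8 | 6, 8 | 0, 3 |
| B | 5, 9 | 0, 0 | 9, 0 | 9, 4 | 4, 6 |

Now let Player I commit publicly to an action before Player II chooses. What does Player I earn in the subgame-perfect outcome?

Player II best-responds to each possible Player I move:
- T: BR = c3, leader payoff 2.
- M: BR = c2, leader payoff 0.
- B: BR = c1, leader payoff 5.
Player I's induced payoffs are 2, 0, 5, so Player I commits to B. Subgame-perfect outcome: (B, c1) with payoffs (5, 9).

5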